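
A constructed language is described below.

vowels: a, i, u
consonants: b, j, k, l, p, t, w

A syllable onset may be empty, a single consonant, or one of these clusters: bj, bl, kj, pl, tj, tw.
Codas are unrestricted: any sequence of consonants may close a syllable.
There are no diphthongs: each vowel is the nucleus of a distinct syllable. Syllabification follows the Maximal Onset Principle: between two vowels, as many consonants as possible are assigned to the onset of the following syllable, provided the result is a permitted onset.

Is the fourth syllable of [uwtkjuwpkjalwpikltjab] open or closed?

closed

The vowels are u, u, a, i, a — 5 nuclei, so 5 syllables.
Between /u/ (V1) and /u/ (V2): cluster /wtkj/ — the longest permitted-onset suffix is /kj/; onset = /kj/, preceding coda = /wt/.
Between /u/ (V2) and /a/ (V3): /wpkj/; trying suffixes from longest down, /kj/ is the first permitted one, so coda /wp/ | onset /kj/.
Between /a/ (V3) and /i/ (V4): /lwp/; trying suffixes from longest down, /p/ is the first permitted one, so coda /lw/ | onset /p/.
Between /i/ (V4) and /a/ (V5): /kltj/ — longest licit onset from the right is /tj/, leaving /kl/ as coda.
Syllabification: uwt.kjuwp.kjalw.pikl.tjab.
Syllable 4 is /pikl/ with coda /kl/, so it is closed.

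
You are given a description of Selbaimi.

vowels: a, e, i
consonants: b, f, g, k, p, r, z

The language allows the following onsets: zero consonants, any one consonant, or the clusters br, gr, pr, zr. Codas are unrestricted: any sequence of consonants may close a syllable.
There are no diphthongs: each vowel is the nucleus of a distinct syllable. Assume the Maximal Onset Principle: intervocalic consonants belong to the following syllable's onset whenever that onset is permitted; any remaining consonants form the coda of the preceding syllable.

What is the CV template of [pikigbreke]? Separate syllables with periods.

Nuclei (vowels): i, i, e, e → 4 syllables.
Between /i/ (V1) and /i/ (V2): just /k/ — single C goes to the following onset.
Between /i/ (V2) and /e/ (V3): cluster /gbr/ — the longest permitted-onset suffix is /br/; onset = /br/, preceding coda = /g/.
Between /e/ (V3) and /e/ (V4): just /k/ — single C goes to the following onset.
So the parse is pi.kig.bre.ke.
Mapping each syllable to C/V: /pi/ → CV, /kig/ → CVC, /bre/ → CCV, /ke/ → CV.

CV.CVC.CCV.CV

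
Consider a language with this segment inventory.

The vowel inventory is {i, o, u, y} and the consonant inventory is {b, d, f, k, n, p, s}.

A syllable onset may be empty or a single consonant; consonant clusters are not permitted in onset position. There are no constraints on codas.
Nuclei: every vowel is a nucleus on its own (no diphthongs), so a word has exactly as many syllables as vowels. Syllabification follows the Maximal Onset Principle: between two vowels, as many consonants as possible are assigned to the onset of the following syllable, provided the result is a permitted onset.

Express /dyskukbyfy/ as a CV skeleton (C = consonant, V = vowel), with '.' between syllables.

CVC.CVC.CV.CV

The vowels are y, u, y, y — 4 nuclei, so 4 syllables.
/y…u/ gap (V1→V2): /sk/; trying suffixes from longest down, /k/ is the first permitted one, so coda /s/ | onset /k/.
/u…y/ gap (V2→V3): /kb/; trying suffixes from longest down, /b/ is the first permitted one, so coda /k/ | onset /b/.
/y…y/ gap (V3→V4): /f/ is a single consonant, so it becomes the next onset.
Syllabification: dys.kuk.by.fy.
Mapping each syllable to C/V: /dys/ → CVC, /kuk/ → CVC, /by/ → CV, /fy/ → CV.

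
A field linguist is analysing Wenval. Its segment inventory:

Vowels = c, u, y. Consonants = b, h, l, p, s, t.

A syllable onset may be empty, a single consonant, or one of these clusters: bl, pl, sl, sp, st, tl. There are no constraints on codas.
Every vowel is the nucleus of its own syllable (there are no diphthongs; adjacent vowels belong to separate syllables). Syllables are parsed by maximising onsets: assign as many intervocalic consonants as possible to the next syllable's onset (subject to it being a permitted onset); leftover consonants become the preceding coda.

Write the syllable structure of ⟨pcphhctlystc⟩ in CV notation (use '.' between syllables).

CVCC.CV.CCV.CCV

Vowels present: c, c, y, c; each is a nucleus, giving 4 syllables.
/c…c/ gap (V1→V2): /phh/ splits as /ph/ + /h/ (/h/ is the longest suffix that is a licit onset).
/c…y/ gap (V2→V3): cluster /tl/ — /tl/ is itself a permitted onset, so the whole cluster goes right; preceding coda = ∅.
/y…c/ gap (V3→V4): /st/ — entire cluster is a permitted onset → onset /st/, coda ∅.
So the parse is pcph.hc.tly.stc.
Mapping each syllable to C/V: /pcph/ → CVCC, /hc/ → CV, /tly/ → CCV, /stc/ → CCV.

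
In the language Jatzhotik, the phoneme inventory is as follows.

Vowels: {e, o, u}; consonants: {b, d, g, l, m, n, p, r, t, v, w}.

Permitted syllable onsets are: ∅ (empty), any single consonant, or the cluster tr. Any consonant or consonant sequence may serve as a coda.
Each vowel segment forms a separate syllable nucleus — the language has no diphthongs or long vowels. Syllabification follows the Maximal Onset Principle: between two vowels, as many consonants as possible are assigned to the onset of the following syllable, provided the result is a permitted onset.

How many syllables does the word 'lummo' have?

Nuclei (vowels): u, o → 2 syllables.

2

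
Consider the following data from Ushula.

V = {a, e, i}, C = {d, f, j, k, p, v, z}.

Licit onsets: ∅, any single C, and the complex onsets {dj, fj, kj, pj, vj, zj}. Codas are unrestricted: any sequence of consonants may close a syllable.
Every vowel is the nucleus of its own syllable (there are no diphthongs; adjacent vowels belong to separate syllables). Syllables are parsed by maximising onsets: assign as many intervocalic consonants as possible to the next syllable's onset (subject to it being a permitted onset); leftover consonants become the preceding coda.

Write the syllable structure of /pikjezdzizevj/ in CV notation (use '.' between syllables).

CV.CCVCC.CV.CVCC

Vowels present: i, e, i, e; each is a nucleus, giving 4 syllables.
V1 /i/ – V2 /e/: /kj/ is a licit onset in full, so it all attaches to the next syllable.
V2 /e/ – V3 /i/: cluster /zdz/ — the longest permitted-onset suffix is /z/; onset = /z/, preceding coda = /zd/.
V3 /i/ – V4 /e/: /z/ → onset of the next syllable (single consonants are always licit onsets).
Syllabification: pi.kjezd.zi.zevj.
Mapping each syllable to C/V: /pi/ → CV, /kjezd/ → CCVCC, /zi/ → CV, /zevj/ → CVCC.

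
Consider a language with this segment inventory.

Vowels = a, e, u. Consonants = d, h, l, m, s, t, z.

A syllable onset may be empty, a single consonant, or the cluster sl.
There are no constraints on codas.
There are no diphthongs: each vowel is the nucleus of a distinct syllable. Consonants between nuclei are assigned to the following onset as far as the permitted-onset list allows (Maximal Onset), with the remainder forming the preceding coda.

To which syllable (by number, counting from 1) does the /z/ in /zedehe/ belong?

Vowels present: e, e, e; each is a nucleus, giving 3 syllables.
V1 /e/ – V2 /e/: /d/ → onset of the next syllable (single consonants are always licit onsets).
V2 /e/ – V3 /e/: /h/ is a single consonant, so it becomes the next onset.
Result: ze.de.he.
The /z/ is in the onset of syllable 1 (/ze/).

1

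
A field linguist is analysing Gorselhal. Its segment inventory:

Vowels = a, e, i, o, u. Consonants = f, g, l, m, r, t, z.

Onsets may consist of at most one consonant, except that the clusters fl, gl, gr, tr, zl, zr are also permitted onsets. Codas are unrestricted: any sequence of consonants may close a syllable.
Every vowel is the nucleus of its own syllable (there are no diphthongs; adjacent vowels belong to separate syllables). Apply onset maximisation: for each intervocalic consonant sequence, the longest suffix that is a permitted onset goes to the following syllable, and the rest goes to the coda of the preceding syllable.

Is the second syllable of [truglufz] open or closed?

closed

The vowels are u, u — 2 nuclei, so 2 syllables.
Between /u/ (V1) and /u/ (V2): /gl/ is a licit onset in full, so it all attaches to the next syllable.
So the parse is tru.glufz.
Syllable 2 is /glufz/ with coda /fz/, so it is closed.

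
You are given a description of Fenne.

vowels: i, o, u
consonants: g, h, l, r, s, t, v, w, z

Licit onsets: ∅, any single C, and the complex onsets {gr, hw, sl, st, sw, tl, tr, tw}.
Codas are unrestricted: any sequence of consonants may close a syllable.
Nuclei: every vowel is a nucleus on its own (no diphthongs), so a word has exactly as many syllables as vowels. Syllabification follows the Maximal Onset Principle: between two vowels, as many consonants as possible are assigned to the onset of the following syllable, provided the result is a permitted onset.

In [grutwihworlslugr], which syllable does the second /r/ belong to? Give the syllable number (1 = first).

Nuclei (vowels): u, i, o, u → 4 syllables.
V1 /u/ – V2 /i/: /tw/ — entire cluster is a permitted onset → onset /tw/, coda ∅.
V2 /i/ – V3 /o/: /hw/ — entire cluster is a permitted onset → onset /hw/, coda ∅.
V3 /o/ – V4 /u/: /rlsl/; trying suffixes from longest down, /sl/ is the first permitted one, so coda /rl/ | onset /sl/.
Syllabification: gru.twi.hworl.slugr.
The second /r/ is in the coda of syllable 3 (/hworl/).

3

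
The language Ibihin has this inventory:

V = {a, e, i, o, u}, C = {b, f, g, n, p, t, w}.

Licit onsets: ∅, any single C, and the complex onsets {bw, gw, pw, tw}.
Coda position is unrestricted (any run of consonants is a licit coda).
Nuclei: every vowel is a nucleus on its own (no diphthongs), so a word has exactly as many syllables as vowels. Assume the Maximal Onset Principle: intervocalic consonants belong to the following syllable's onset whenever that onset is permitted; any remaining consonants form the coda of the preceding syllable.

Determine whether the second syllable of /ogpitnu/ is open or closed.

Nuclei (vowels): o, i, u → 3 syllables.
/o…i/ gap (V1→V2): /gp/ — longest licit onset from the right is /p/, leaving /g/ as coda.
/i…u/ gap (V2→V3): /tn/ splits as /t/ + /n/ (/n/ is the longest suffix that is a licit onset).
So the parse is og.pit.nu.
Syllable 2 is /pit/ with coda /t/, so it is closed.

closed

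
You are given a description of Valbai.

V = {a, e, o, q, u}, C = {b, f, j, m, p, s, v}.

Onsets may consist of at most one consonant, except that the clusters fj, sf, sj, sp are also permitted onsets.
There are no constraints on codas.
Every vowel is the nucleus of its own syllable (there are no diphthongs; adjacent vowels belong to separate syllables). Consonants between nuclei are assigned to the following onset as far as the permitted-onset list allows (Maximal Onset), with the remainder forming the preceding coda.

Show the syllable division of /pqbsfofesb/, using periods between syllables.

Nuclei (vowels): q, o, e → 3 syllables.
V1 /q/ – V2 /o/: cluster /bsf/ — the longest permitted-onset suffix is /sf/; onset = /sf/, preceding coda = /b/.
V2 /o/ – V3 /e/: just /f/ — single C goes to the following onset.

pqb.sfo.fesb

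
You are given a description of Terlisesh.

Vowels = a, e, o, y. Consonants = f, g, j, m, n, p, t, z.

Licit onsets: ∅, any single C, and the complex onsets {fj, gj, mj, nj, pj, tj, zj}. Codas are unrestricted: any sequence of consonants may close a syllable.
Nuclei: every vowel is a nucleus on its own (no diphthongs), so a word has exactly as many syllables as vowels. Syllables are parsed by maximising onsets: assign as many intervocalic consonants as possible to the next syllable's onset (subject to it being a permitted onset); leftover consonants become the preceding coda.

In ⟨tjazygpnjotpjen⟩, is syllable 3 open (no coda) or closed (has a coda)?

The vowels are a, y, o, e — 4 nuclei, so 4 syllables.
Between /a/ (V1) and /y/ (V2): /z/ is a single consonant, so it becomes the next onset.
Between /y/ (V2) and /o/ (V3): /gpnj/; trying suffixes from longest down, /nj/ is the first permitted one, so coda /gp/ | onset /nj/.
Between /o/ (V3) and /e/ (V4): /tpj/; trying suffixes from longest down, /pj/ is the first permitted one, so coda /t/ | onset /pj/.
Putting it together: tja.zygp.njot.pjen.
Syllable 3 is /njot/ with coda /t/, so it is closed.

closed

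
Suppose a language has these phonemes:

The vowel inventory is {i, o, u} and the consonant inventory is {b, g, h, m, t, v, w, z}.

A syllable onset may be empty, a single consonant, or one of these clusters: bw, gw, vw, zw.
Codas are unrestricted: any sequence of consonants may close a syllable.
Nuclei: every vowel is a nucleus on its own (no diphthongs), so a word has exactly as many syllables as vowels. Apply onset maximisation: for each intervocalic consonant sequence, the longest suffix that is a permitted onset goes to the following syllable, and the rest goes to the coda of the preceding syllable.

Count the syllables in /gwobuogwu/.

4

Nuclei (vowels): o, u, o, u → 4 syllables.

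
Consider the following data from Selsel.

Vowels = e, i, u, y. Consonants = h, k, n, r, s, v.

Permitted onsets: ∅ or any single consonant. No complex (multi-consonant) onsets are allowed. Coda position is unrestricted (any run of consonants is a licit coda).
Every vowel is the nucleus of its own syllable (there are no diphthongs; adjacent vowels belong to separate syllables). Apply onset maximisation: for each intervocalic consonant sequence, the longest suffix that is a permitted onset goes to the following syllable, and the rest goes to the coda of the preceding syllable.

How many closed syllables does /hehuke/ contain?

0

Nuclei (vowels): e, u, e → 3 syllables.
V1 /e/ – V2 /u/: /h/ → onset of the next syllable (single consonants are always licit onsets).
V2 /u/ – V3 /e/: /k/ → onset of the next syllable (single consonants are always licit onsets).
Putting it together: he.hu.ke.
Classifying each syllable: /he/ (open), /hu/ (open), /ke/ (open).
Closed syllables: 0.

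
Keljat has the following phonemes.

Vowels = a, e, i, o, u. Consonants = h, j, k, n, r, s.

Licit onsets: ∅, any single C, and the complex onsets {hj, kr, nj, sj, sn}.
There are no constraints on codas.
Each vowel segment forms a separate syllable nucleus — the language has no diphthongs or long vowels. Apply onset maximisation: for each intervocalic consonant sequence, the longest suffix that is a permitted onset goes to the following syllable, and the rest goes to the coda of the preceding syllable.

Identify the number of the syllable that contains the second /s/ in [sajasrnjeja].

2

The vowels are a, a, e, a — 4 nuclei, so 4 syllables.
V1 /a/ – V2 /a/: /j/ is a single consonant, so it becomes the next onset.
V2 /a/ – V3 /e/: /srnj/ splits as /sr/ + /nj/ (/nj/ is the longest suffix that is a licit onset).
V3 /e/ – V4 /a/: /j/ is a single consonant, so it becomes the next onset.
Syllabification: sa.jasr.nje.ja.
The second /s/ is in the coda of syllable 2 (/jasr/).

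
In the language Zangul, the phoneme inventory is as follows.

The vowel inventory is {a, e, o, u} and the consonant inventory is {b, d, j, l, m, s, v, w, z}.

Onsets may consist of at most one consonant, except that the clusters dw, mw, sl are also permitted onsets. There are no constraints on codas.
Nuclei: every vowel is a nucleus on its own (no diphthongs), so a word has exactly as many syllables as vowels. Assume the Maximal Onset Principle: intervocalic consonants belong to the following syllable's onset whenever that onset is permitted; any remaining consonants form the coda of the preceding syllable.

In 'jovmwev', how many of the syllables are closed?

2

Nuclei (vowels): o, e → 2 syllables.
/o…e/ gap (V1→V2): /vmw/ splits as /v/ + /mw/ (/mw/ is the longest suffix that is a licit onset).
So the parse is jov.mwev.
Classifying each syllable: /jov/ (closed), /mwev/ (closed).
Closed syllables: 2.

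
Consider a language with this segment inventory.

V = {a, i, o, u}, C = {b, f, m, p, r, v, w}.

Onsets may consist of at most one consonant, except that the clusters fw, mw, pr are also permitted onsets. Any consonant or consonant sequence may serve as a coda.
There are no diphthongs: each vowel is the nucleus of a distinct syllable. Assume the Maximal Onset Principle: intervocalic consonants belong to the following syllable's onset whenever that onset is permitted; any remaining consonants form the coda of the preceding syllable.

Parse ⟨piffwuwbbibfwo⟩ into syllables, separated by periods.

Vowels present: i, u, i, o; each is a nucleus, giving 4 syllables.
V1 /i/ – V2 /u/: /ffw/ splits as /f/ + /fw/ (/fw/ is the longest suffix that is a licit onset).
V2 /u/ – V3 /i/: /wbb/ — longest licit onset from the right is /b/, leaving /wb/ as coda.
V3 /i/ – V4 /o/: /bfw/ — longest licit onset from the right is /fw/, leaving /b/ as coda.

pif.fwuwb.bib.fwo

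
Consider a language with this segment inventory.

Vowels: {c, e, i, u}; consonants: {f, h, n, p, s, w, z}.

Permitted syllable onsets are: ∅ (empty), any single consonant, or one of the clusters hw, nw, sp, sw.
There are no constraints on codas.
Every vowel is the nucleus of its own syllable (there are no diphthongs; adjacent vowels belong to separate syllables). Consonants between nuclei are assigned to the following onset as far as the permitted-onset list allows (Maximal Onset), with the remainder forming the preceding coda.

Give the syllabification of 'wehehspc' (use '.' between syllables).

Vowels present: e, e, c; each is a nucleus, giving 3 syllables.
V1 /e/ – V2 /e/: just /h/ — single C goes to the following onset.
V2 /e/ – V3 /c/: cluster /hsp/ — the longest permitted-onset suffix is /sp/; onset = /sp/, preceding coda = /h/.

we.heh.spc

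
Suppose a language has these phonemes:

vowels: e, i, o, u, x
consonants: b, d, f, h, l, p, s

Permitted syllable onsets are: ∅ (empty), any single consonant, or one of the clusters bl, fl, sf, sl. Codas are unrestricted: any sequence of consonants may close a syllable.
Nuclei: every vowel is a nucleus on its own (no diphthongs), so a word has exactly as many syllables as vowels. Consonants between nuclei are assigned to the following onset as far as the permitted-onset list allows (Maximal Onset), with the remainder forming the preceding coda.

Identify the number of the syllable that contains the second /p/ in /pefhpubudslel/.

2

Vowels present: e, u, u, e; each is a nucleus, giving 4 syllables.
/e…u/ gap (V1→V2): /fhp/ — longest licit onset from the right is /p/, leaving /fh/ as coda.
/u…u/ gap (V2→V3): just /b/ — single C goes to the following onset.
/u…e/ gap (V3→V4): /dsl/ — longest licit onset from the right is /sl/, leaving /d/ as coda.
So the parse is pefh.pu.bud.slel.
The second /p/ is in the onset of syllable 2 (/pu/).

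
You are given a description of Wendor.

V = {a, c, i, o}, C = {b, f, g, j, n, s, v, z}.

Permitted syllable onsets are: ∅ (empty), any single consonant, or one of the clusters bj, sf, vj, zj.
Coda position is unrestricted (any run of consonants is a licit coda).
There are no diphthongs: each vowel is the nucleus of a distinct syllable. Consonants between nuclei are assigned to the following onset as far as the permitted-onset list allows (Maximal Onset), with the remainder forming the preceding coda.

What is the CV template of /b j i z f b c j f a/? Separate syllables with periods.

CCVCC.CVC.CV

Vowels present: i, c, a; each is a nucleus, giving 3 syllables.
V1 /i/ – V2 /c/: cluster /zfb/ — the longest permitted-onset suffix is /b/; onset = /b/, preceding coda = /zf/.
V2 /c/ – V3 /a/: /jf/ — longest licit onset from the right is /f/, leaving /j/ as coda.
Syllabification: bjizf.bcj.fa.
Mapping each syllable to C/V: /bjizf/ → CCVCC, /bcj/ → CVC, /fa/ → CV.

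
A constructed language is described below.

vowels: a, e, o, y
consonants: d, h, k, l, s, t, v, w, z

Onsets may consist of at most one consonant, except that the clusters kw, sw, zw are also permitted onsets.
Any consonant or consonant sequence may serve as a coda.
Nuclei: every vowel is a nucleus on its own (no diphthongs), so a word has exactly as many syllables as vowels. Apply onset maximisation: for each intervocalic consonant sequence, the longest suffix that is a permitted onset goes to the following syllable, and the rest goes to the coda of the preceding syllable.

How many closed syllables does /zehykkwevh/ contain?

2

Nuclei (vowels): e, y, e → 3 syllables.
/e…y/ gap (V1→V2): /h/ → onset of the next syllable (single consonants are always licit onsets).
/y…e/ gap (V2→V3): /kkw/; trying suffixes from longest down, /kw/ is the first permitted one, so coda /k/ | onset /kw/.
Result: ze.hyk.kwevh.
Classifying each syllable: /ze/ (open), /hyk/ (closed), /kwevh/ (closed).
Closed syllables: 2.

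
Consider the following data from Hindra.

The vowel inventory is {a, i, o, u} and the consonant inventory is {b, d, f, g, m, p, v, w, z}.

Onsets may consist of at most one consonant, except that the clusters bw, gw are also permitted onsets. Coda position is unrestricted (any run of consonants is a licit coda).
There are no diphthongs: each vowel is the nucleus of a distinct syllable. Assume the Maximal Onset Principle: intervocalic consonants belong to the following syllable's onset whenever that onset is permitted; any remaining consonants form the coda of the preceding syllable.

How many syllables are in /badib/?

2

Nuclei (vowels): a, i → 2 syllables.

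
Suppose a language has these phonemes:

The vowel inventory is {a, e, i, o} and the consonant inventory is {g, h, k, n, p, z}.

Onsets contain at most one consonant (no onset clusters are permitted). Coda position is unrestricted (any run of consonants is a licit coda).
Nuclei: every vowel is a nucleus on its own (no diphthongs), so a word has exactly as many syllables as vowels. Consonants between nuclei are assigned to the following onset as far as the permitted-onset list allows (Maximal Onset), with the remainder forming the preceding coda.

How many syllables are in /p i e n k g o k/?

3

Vowels present: i, e, o; each is a nucleus, giving 3 syllables.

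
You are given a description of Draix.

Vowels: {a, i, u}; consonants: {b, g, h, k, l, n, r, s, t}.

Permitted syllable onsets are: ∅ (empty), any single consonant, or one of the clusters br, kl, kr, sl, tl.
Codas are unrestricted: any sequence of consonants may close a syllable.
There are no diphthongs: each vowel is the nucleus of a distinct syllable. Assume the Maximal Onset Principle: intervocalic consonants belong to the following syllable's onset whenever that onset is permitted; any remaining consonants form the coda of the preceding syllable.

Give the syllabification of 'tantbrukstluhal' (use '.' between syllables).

The vowels are a, u, u, a — 4 nuclei, so 4 syllables.
Between /a/ (V1) and /u/ (V2): cluster /ntbr/ — the longest permitted-onset suffix is /br/; onset = /br/, preceding coda = /nt/.
Between /u/ (V2) and /u/ (V3): /kstl/ — longest licit onset from the right is /tl/, leaving /ks/ as coda.
Between /u/ (V3) and /a/ (V4): /h/ → onset of the next syllable (single consonants are always licit onsets).

tant.bruks.tlu.hal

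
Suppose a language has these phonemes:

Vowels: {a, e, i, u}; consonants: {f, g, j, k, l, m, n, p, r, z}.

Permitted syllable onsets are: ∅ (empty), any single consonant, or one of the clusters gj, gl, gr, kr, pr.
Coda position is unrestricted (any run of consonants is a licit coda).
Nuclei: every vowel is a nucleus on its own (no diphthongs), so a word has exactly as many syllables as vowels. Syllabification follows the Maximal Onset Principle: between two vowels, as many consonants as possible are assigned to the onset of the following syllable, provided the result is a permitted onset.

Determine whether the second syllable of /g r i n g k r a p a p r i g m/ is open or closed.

open

The vowels are i, a, a, i — 4 nuclei, so 4 syllables.
Between /i/ (V1) and /a/ (V2): /ngkr/; trying suffixes from longest down, /kr/ is the first permitted one, so coda /ng/ | onset /kr/.
Between /a/ (V2) and /a/ (V3): /p/ → onset of the next syllable (single consonants are always licit onsets).
Between /a/ (V3) and /i/ (V4): /pr/ is a licit onset in full, so it all attaches to the next syllable.
So the parse is gring.kra.pa.prigm.
Syllable 2 is /kra/; it ends in its nucleus with no coda, so it is open.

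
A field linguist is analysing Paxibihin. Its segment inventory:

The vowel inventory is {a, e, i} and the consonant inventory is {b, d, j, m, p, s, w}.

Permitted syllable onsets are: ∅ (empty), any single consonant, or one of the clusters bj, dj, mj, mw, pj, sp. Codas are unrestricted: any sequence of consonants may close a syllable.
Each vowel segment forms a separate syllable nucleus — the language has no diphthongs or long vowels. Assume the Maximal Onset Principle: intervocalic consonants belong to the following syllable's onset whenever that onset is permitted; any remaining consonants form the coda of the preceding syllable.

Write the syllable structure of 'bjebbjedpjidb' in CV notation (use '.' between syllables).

The vowels are e, e, i — 3 nuclei, so 3 syllables.
V1 /e/ – V2 /e/: /bbj/; trying suffixes from longest down, /bj/ is the first permitted one, so coda /b/ | onset /bj/.
V2 /e/ – V3 /i/: /dpj/; trying suffixes from longest down, /pj/ is the first permitted one, so coda /d/ | onset /pj/.
Syllabification: bjeb.bjed.pjidb.
Mapping each syllable to C/V: /bjeb/ → CCVC, /bjed/ → CCVC, /pjidb/ → CCVCC.

CCVC.CCVC.CCVCC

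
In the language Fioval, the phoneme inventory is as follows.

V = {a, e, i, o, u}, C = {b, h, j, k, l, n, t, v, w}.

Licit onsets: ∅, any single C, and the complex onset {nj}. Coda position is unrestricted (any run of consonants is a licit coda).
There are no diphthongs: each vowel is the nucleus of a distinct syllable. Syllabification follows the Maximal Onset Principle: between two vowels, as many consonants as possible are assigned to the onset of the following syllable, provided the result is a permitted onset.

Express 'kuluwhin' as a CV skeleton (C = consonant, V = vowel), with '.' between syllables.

Vowels present: u, u, i; each is a nucleus, giving 3 syllables.
σ1/σ2 boundary: /l/ → onset of the next syllable (single consonants are always licit onsets).
σ2/σ3 boundary: /wh/ splits as /w/ + /h/ (/h/ is the longest suffix that is a licit onset).
Result: ku.luw.hin.
Mapping each syllable to C/V: /ku/ → CV, /luw/ → CVC, /hin/ → CVC.

CV.CVC.CVC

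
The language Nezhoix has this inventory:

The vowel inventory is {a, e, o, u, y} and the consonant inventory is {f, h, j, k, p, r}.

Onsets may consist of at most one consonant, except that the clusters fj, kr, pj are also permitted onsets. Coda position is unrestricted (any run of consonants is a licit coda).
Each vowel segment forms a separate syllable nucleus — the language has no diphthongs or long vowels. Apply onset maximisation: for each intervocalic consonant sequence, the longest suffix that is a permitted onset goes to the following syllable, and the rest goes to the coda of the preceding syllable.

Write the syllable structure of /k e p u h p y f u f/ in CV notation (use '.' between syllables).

Nuclei (vowels): e, u, y, u → 4 syllables.
V1 /e/ – V2 /u/: /p/ → onset of the next syllable (single consonants are always licit onsets).
V2 /u/ – V3 /y/: /hp/ — longest licit onset from the right is /p/, leaving /h/ as coda.
V3 /y/ – V4 /u/: /f/ is a single consonant, so it becomes the next onset.
Syllabification: ke.puh.py.fuf.
Mapping each syllable to C/V: /ke/ → CV, /puh/ → CVC, /py/ → CV, /fuf/ → CVC.

CV.CVC.CV.CVC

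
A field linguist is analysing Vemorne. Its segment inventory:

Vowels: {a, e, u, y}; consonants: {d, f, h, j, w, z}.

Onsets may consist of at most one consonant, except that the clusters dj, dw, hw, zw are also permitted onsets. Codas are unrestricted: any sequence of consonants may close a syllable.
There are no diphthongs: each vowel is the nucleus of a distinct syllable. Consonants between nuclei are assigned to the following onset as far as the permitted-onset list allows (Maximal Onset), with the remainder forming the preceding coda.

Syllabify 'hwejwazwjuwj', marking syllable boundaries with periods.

hwej.wazw.juwj

Nuclei (vowels): e, a, u → 3 syllables.
V1 /e/ – V2 /a/: /jw/; trying suffixes from longest down, /w/ is the first permitted one, so coda /j/ | onset /w/.
V2 /a/ – V3 /u/: cluster /zwj/ — the longest permitted-onset suffix is /j/; onset = /j/, preceding coda = /zw/.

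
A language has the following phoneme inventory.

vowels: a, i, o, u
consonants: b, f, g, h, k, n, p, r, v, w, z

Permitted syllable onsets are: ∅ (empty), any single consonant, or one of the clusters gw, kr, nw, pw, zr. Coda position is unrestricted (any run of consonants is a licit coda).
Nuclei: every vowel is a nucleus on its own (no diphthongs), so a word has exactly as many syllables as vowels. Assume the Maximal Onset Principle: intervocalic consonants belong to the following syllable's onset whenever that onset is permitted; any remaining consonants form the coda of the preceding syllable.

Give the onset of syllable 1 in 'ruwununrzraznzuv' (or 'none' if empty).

r

Nuclei (vowels): u, u, u, a, u → 5 syllables.
V1 /u/ – V2 /u/: /w/ is a single consonant, so it becomes the next onset.
V2 /u/ – V3 /u/: just /n/ — single C goes to the following onset.
V3 /u/ – V4 /a/: /nrzr/ splits as /nr/ + /zr/ (/zr/ is the longest suffix that is a licit onset).
V4 /a/ – V5 /u/: /znz/; trying suffixes from longest down, /z/ is the first permitted one, so coda /zn/ | onset /z/.
Putting it together: ru.wu.nunr.zrazn.zuv.
Syllable 1 is /ru/: onset /r/, nucleus /u/, coda ∅.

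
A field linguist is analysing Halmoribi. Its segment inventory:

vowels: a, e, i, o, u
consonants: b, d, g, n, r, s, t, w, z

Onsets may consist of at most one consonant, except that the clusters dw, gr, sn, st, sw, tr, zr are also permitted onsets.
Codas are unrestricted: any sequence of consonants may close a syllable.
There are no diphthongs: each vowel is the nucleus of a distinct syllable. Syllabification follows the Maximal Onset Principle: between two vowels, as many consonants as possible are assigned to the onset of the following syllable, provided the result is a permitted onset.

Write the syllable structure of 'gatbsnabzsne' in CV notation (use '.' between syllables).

CVCC.CCVCC.CCV

The vowels are a, a, e — 3 nuclei, so 3 syllables.
Between /a/ (V1) and /a/ (V2): /tbsn/ splits as /tb/ + /sn/ (/sn/ is the longest suffix that is a licit onset).
Between /a/ (V2) and /e/ (V3): /bzsn/ splits as /bz/ + /sn/ (/sn/ is the longest suffix that is a licit onset).
Result: gatb.snabz.sne.
Mapping each syllable to C/V: /gatb/ → CVCC, /snabz/ → CCVCC, /sne/ → CCV.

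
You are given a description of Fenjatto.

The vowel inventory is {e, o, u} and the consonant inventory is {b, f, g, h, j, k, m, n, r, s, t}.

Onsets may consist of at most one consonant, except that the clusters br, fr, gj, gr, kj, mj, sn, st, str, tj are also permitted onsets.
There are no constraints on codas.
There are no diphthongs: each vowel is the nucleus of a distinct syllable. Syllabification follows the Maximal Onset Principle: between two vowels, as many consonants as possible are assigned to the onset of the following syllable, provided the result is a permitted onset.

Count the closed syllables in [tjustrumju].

The vowels are u, u, u — 3 nuclei, so 3 syllables.
V1 /u/ – V2 /u/: /str/ is a licit onset in full, so it all attaches to the next syllable.
V2 /u/ – V3 /u/: /mj/ — entire cluster is a permitted onset → onset /mj/, coda ∅.
So the parse is tju.stru.mju.
Classifying each syllable: /tju/ (open), /stru/ (open), /mju/ (open).
Closed syllables: 0.

0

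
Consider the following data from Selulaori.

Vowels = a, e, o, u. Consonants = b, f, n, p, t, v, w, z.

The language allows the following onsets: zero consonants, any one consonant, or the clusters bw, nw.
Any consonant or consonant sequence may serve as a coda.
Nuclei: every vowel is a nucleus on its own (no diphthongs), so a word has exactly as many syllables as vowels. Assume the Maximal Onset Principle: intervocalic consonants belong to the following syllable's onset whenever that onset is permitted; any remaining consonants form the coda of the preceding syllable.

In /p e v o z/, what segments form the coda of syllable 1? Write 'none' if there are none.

none

The vowels are e, o — 2 nuclei, so 2 syllables.
Between /e/ (V1) and /o/ (V2): /v/ → onset of the next syllable (single consonants are always licit onsets).
Syllabification: pe.voz.
Syllable 1 is /pe/: onset /p/, nucleus /e/, coda ∅.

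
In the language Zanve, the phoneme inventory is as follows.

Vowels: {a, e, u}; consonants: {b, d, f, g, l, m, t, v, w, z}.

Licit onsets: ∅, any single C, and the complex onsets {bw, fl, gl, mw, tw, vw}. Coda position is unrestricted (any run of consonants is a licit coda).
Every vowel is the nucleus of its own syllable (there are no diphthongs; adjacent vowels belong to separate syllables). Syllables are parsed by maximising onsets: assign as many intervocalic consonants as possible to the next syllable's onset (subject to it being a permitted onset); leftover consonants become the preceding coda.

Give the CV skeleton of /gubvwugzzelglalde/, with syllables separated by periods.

CVC.CCVCC.CVC.CCVC.CV

Nuclei (vowels): u, u, e, a, e → 5 syllables.
σ1/σ2 boundary: /bvw/ splits as /b/ + /vw/ (/vw/ is the longest suffix that is a licit onset).
σ2/σ3 boundary: cluster /gzz/ — the longest permitted-onset suffix is /z/; onset = /z/, preceding coda = /gz/.
σ3/σ4 boundary: cluster /lgl/ — the longest permitted-onset suffix is /gl/; onset = /gl/, preceding coda = /l/.
σ4/σ5 boundary: cluster /ld/ — the longest permitted-onset suffix is /d/; onset = /d/, preceding coda = /l/.
Result: gub.vwugz.zel.glal.de.
Mapping each syllable to C/V: /gub/ → CVC, /vwugz/ → CCVCC, /zel/ → CVC, /glal/ → CCVC, /de/ → CV.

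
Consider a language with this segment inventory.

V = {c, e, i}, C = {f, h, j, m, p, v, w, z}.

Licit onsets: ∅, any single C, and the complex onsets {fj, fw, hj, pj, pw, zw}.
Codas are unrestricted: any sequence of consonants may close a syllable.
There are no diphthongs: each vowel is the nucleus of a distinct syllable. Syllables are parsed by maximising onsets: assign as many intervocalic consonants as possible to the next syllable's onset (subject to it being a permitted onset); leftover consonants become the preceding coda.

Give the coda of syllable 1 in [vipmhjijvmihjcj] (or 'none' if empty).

Nuclei (vowels): i, i, i, c → 4 syllables.
σ1/σ2 boundary: /pmhj/ splits as /pm/ + /hj/ (/hj/ is the longest suffix that is a licit onset).
σ2/σ3 boundary: cluster /jvm/ — the longest permitted-onset suffix is /m/; onset = /m/, preceding coda = /jv/.
σ3/σ4 boundary: /hj/ is a licit onset in full, so it all attaches to the next syllable.
Putting it together: vipm.hjijv.mi.hjcj.
Syllable 1 is /vipm/: onset /v/, nucleus /i/, coda /pm/.

pm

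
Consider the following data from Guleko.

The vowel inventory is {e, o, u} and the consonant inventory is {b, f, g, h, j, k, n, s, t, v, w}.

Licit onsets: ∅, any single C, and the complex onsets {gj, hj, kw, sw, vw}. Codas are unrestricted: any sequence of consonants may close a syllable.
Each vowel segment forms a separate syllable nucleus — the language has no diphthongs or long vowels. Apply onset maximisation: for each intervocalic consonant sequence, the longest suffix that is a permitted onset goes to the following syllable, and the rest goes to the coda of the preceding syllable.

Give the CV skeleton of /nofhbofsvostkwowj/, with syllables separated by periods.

Nuclei (vowels): o, o, o, o → 4 syllables.
/o…o/ gap (V1→V2): /fhb/; trying suffixes from longest down, /b/ is the first permitted one, so coda /fh/ | onset /b/.
/o…o/ gap (V2→V3): /fsv/ splits as /fs/ + /v/ (/v/ is the longest suffix that is a licit onset).
/o…o/ gap (V3→V4): /stkw/ splits as /st/ + /kw/ (/kw/ is the longest suffix that is a licit onset).
Result: nofh.bofs.vost.kwowj.
Mapping each syllable to C/V: /nofh/ → CVCC, /bofs/ → CVCC, /vost/ → CVCC, /kwowj/ → CCVCC.

CVCC.CVCC.CVCC.CCVCC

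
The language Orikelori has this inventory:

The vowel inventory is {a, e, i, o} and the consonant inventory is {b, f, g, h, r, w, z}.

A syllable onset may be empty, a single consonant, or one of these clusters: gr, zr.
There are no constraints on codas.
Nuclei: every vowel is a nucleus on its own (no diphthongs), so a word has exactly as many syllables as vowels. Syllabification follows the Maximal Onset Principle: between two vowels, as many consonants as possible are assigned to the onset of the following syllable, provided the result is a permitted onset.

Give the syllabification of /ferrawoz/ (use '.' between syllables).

fer.ra.woz

The vowels are e, a, o — 3 nuclei, so 3 syllables.
/e…a/ gap (V1→V2): /rr/ — longest licit onset from the right is /r/, leaving /r/ as coda.
/a…o/ gap (V2→V3): just /w/ — single C goes to the following onset.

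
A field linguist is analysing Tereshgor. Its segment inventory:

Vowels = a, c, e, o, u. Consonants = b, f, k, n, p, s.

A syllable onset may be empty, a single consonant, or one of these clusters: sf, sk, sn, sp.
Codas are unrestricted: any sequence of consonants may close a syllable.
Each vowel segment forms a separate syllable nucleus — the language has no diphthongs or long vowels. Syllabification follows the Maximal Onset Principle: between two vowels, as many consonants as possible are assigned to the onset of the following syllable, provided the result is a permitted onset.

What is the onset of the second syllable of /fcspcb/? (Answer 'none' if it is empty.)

The vowels are c, c — 2 nuclei, so 2 syllables.
Between /c/ (V1) and /c/ (V2): cluster /sp/ — /sp/ is itself a permitted onset, so the whole cluster goes right; preceding coda = ∅.
Syllabification: fc.spcb.
Syllable 2 is /spcb/: onset /sp/, nucleus /c/, coda /b/.

sp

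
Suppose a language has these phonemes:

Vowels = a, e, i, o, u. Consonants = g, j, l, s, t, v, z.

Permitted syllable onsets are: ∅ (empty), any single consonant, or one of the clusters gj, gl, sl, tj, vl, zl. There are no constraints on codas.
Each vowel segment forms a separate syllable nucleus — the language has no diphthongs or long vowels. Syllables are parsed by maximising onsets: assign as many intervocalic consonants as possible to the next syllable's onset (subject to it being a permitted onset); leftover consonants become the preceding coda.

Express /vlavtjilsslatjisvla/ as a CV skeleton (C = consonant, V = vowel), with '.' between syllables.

The vowels are a, i, a, i, a — 5 nuclei, so 5 syllables.
V1 /a/ – V2 /i/: /vtj/ splits as /v/ + /tj/ (/tj/ is the longest suffix that is a licit onset).
V2 /i/ – V3 /a/: /lssl/ splits as /ls/ + /sl/ (/sl/ is the longest suffix that is a licit onset).
V3 /a/ – V4 /i/: /tj/ — entire cluster is a permitted onset → onset /tj/, coda ∅.
V4 /i/ – V5 /a/: /svl/ splits as /s/ + /vl/ (/vl/ is the longest suffix that is a licit onset).
So the parse is vlav.tjils.sla.tjis.vla.
Mapping each syllable to C/V: /vlav/ → CCVC, /tjils/ → CCVCC, /sla/ → CCV, /tjis/ → CCVC, /vla/ → CCV.

CCVC.CCVCC.CCV.CCVC.CCV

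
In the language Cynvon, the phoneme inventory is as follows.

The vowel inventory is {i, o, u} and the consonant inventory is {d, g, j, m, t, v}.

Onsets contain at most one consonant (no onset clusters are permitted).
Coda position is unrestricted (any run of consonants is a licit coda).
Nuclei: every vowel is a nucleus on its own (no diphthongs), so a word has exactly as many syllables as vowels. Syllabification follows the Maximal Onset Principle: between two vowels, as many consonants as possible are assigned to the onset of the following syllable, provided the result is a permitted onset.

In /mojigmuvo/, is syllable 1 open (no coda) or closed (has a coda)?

Vowels present: o, i, u, o; each is a nucleus, giving 4 syllables.
Between /o/ (V1) and /i/ (V2): just /j/ — single C goes to the following onset.
Between /i/ (V2) and /u/ (V3): cluster /gm/ — the longest permitted-onset suffix is /m/; onset = /m/, preceding coda = /g/.
Between /u/ (V3) and /o/ (V4): /v/ is a single consonant, so it becomes the next onset.
Result: mo.jig.mu.vo.
Syllable 1 is /mo/; it ends in its nucleus with no coda, so it is open.

open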